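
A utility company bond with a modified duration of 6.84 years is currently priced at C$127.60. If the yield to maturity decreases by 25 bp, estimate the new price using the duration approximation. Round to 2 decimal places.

C$129.78

Duration approximation: ΔP/P ≈ -D_mod · Δy = -6.84 × (-0.0025) = +0.017100.
New price ≈ 127.60 × (1 + 0.017100) = 129.78196.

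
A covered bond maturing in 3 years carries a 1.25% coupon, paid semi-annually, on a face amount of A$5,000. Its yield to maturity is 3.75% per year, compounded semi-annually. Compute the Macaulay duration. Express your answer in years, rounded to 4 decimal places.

2.9517 years

Periodic yield y = 0.01875. Discount each cash flow and weight by its period:
  t   CF        PV=CF/(1+0.01875)^t    t·PV
  1        31.25        30.6748        30.6748
  2        31.25        30.1103        60.2206
  3        31.25        29.5561        88.6683
  4        31.25        29.0121       116.0485
  5        31.25        28.4782       142.3908
  6     5,031.25     4,500.5974    27,003.5845
  Σ                  4,648.4289    27,441.5875
Price P = Σ PV = 4,648.4289.
Macaulay duration = Σ(t·PV) / P = 27,441.5875 / 4,648.4289 = 5.90341 half-year periods.
In years: 5.90341 / 2 = 2.95171 years.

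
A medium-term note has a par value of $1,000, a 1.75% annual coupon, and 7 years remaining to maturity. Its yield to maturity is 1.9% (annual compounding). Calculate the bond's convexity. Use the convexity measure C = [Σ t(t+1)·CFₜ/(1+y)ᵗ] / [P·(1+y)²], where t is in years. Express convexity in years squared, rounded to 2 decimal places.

With y = 0.019:
  t   CF        PV=CF/(1+0.019)^t    t·PV        t(t+1)·PV
  1        17.50        17.1737        17.1737          34.3474
  2        17.50        16.8535        33.7070         101.1209
  3        17.50        16.5392        49.6177         198.4709
  4        17.50        16.2309        64.9234         324.6170
  5        17.50        15.9282        79.6411         477.8465
  6        17.50        15.6312        93.7873         656.5113
  7     1,017.50       891.8979     6,243.2851      49,946.2811
  Σ                    990.2546     6,582.1353      51,739.1951
P = 990.2546.
Convexity = Σ t(t+1)·PV / [P·(1+y)²] = 51,739.1951 / (990.2546 × 1.038361) = 50.31812.

50.32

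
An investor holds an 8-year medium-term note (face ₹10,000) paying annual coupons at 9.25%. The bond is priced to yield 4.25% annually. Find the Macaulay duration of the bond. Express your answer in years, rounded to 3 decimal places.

6.281 years

Periodic yield y = 0.0425. Discount each cash flow and weight by its year:
  t   CF        PV=CF/(1+0.0425)^t    t·PV
  1       925.00       887.2902       887.2902
  2       925.00       851.1177     1,702.2353
  3       925.00       816.4198     2,449.2595
  4       925.00       783.1365     3,132.5461
  5       925.00       751.2101     3,756.0505
  6       925.00       720.5852     4,323.5113
  7       925.00       691.2088     4,838.4619
  8    10,925.00     7,830.9227    62,647.3815
  Σ                 13,331.8910    83,736.7363
Price P = Σ PV = 13,331.8910.
Macaulay duration = Σ(t·PV) / P = 83,736.7363 / 13,331.8910 = 6.28093 years.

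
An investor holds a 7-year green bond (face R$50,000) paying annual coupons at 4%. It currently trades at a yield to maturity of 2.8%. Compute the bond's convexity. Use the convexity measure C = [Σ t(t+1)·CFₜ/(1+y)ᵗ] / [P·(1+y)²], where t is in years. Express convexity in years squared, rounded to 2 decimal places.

45.70

With y = 0.028:
  t   CF        PV=CF/(1+0.028)^t    t·PV        t(t+1)·PV
  1     2,000.00     1,945.5253     1,945.5253       3,891.0506
  2     2,000.00     1,892.5343     3,785.0687      11,355.2060
  3     2,000.00     1,840.9867     5,522.9601      22,091.8404
  4     2,000.00     1,790.8431     7,163.3724      35,816.8619
  5     2,000.00     1,742.0653     8,710.3263      52,261.9581
  6     2,000.00     1,694.6160    10,167.6961      71,173.8728
  7    52,000.00    42,859.9383   300,019.5678   2,400,156.5421
  Σ                 53,766.5090   337,314.5167   2,596,747.3319
P = 53,766.5090.
Convexity = Σ t(t+1)·PV / [P·(1+y)²] = 2,596,747.3319 / (53,766.5090 × 1.056784) = 45.70162.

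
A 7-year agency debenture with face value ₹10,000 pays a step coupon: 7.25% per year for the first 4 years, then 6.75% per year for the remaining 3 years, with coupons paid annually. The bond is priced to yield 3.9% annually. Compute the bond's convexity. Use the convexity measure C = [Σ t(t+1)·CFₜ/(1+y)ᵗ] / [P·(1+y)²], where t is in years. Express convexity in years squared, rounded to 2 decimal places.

40.66

With y = 0.039:
  t   CF        PV=CF/(1+0.039)^t    t·PV        t(t+1)·PV
  1       725.00       697.7863       697.7863       1,395.5727
  2       725.00       671.5942     1,343.1883       4,029.5650
  3       725.00       646.3851     1,939.1554       7,756.6217
  4       725.00       622.1224     2,488.4895      12,442.4474
  5       675.00       557.4758     2,787.3791      16,724.2746
  6       675.00       536.5504     3,219.3021      22,535.1150
  7    10,675.00     8,166.9341    57,168.5386     457,348.3091
  Σ                 11,898.8483    69,643.8394     522,231.9054
P = 11,898.8483.
Convexity = Σ t(t+1)·PV / [P·(1+y)²] = 522,231.9054 / (11,898.8483 × 1.079521) = 40.65626.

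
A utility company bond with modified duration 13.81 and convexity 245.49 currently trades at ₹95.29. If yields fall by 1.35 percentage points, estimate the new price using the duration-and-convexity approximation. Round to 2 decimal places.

Duration effect: -D_mod·Δy = -13.81 × (-0.0135) = +0.186435
Convexity effect: ½·C·(Δy)² = 0.5 × 245.49 × (-0.0135)² = +0.02237027625
ΔP/P ≈ +0.186435 + 0.02237027625 = +0.20880527625
New price ≈ 95.29 × (1 + 0.20880527625) = 115.1870547738625.

₹115.19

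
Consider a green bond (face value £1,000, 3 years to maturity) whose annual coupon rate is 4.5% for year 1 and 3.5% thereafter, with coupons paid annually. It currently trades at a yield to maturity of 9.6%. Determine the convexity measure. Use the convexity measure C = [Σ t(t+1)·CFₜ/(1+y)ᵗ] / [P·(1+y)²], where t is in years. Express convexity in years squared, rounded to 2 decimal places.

9.42

With y = 0.096:
  t   CF        PV=CF/(1+0.096)^t    t·PV        t(t+1)·PV
  1        45.00        41.0584        41.0584          82.1168
  2        35.00        29.1371        58.2743         174.8228
  3     1,035.00       786.1559     2,358.4678       9,433.8710
  Σ                    856.3515     2,457.8004       9,690.8106
P = 856.3515.
Convexity = Σ t(t+1)·PV / [P·(1+y)²] = 9,690.8106 / (856.3515 × 1.201216) = 9.42078.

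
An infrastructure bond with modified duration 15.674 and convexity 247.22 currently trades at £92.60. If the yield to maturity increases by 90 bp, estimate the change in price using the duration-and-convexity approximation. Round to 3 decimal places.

-£12.136

Duration effect: -D_mod·Δy = -15.674 × (+0.009) = -0.141066
Convexity effect: ½·C·(Δy)² = 0.5 × 247.22 × (0.009)² = +0.01001241
ΔP/P ≈ -0.141066 + 0.01001241 = -0.13105359
ΔP ≈ 92.60 × (-0.13105359) = -12.135562434.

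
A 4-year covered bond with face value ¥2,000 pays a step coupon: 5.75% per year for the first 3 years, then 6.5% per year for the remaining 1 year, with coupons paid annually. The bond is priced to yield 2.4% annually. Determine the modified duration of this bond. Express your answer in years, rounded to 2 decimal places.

3.62 years

Periodic yield y = 0.024. First find Macaulay duration:
  t   CF        PV=CF/(1+0.024)^t    t·PV
  1       115.00       112.3047       112.3047
  2       115.00       109.6725       219.3451
  3       115.00       107.1021       321.3063
  4     2,130.00     1,937.2237     7,748.8949
  Σ                  2,266.3030     8,401.8509
P = 2,266.3030; Macaulay duration = 8,401.8509 / 2,266.3030 = 3.70729 years.
Modified duration = D_Mac / (1 + y) = 3.70729 / 1.024 = 3.62040 years.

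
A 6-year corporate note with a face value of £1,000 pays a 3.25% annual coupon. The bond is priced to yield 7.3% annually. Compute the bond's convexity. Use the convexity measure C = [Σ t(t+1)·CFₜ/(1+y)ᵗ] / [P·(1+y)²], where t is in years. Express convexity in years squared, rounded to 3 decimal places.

32.366

With y = 0.073:
  t   CF        PV=CF/(1+0.073)^t    t·PV        t(t+1)·PV
  1        32.50        30.2889        30.2889          60.5778
  2        32.50        28.2282        56.4565         169.3695
  3        32.50        26.3078        78.9233         315.6934
  4        32.50        24.5180        98.0719         490.3594
  5        32.50        22.8499       114.2496         685.4977
  6     1,032.50       676.5373     4,059.2236      28,414.5655
  Σ                    808.7301     4,437.2139      30,136.0632
P = 808.7301.
Convexity = Σ t(t+1)·PV / [P·(1+y)²] = 30,136.0632 / (808.7301 × 1.151329) = 32.36559.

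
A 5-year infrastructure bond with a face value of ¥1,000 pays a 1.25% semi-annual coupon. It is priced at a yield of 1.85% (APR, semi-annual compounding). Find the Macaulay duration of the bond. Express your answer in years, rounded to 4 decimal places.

4.8600 years

Periodic yield y = 0.00925. Discount each cash flow and weight by its period:
  t   CF        PV=CF/(1+0.00925)^t    t·PV
  1         6.25         6.1927         6.1927
  2         6.25         6.1360        12.2719
  3         6.25         6.0797        18.2392
  4         6.25         6.0240        24.0960
  5         6.25         5.9688        29.8439
  6         6.25         5.9141        35.4845
  7         6.25         5.8599        41.0192
  8         6.25         5.8062        46.4494
  9         6.25         5.7530        51.7766
  10    1,006.25       917.7372     9,177.3715
  Σ                    971.4714     9,442.7449
Price P = Σ PV = 971.4714.
Macaulay duration = Σ(t·PV) / P = 9,442.7449 / 971.4714 = 9.72004 half-year periods.
In years: 9.72004 / 2 = 4.86002 years.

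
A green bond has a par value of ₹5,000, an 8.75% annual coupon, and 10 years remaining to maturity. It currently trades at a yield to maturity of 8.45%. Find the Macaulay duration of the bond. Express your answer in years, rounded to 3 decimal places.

Periodic yield y = 0.0845. Discount each cash flow and weight by its year:
  t   CF        PV=CF/(1+0.0845)^t    t·PV
  1       437.50       403.4117       403.4117
  2       437.50       371.9794       743.9589
  3       437.50       342.9963     1,028.9888
  4       437.50       316.2713     1,265.0853
  5       437.50       291.6287     1,458.1435
  6       437.50       268.9061     1,613.4368
  7       437.50       247.9540     1,735.6782
  8       437.50       228.6344     1,829.0753
  9       437.50       210.8201     1,897.3811
  10    5,437.50     2,416.0377    24,160.3770
  Σ                  5,098.6399    36,135.5367
Price P = Σ PV = 5,098.6399.
Macaulay duration = Σ(t·PV) / P = 36,135.5367 / 5,098.6399 = 7.08729 years.

7.087 years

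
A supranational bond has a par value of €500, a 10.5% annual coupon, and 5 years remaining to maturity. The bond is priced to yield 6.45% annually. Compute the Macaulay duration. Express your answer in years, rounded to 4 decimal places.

4.2055 years

Periodic yield y = 0.0645. Discount each cash flow and weight by its year:
  t   CF        PV=CF/(1+0.0645)^t    t·PV
  1        52.50        49.3189        49.3189
  2        52.50        46.3306        92.6612
  3        52.50        43.5233       130.5700
  4        52.50        40.8862       163.5448
  5       552.50       404.2071     2,021.0356
  Σ                    584.2662     2,457.1305
Price P = Σ PV = 584.2662.
Macaulay duration = Σ(t·PV) / P = 2,457.1305 / 584.2662 = 4.20550 years.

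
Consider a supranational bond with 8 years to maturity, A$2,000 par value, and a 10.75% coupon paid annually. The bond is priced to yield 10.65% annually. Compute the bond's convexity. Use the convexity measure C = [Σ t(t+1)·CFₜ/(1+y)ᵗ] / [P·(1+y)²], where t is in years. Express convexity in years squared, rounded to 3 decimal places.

37.346

With y = 0.1065:
  t   CF        PV=CF/(1+0.1065)^t    t·PV        t(t+1)·PV
  1       215.00       194.3064       194.3064         388.6127
  2       215.00       175.6045       351.2090       1,053.6270
  3       215.00       158.7027       476.1080       1,904.4319
  4       215.00       143.4276       573.7105       2,868.5524
  5       215.00       129.6228       648.1140       3,888.6837
  6       215.00       117.1467       702.8800       4,920.1602
  7       215.00       105.8714       741.0996       5,928.7967
  8     2,215.00       985.7400     7,885.9201      70,973.2807
  Σ                  2,010.4220    11,573.3475      91,926.1453
P = 2,010.4220.
Convexity = Σ t(t+1)·PV / [P·(1+y)²] = 91,926.1453 / (2,010.4220 × 1.224342) = 37.34642.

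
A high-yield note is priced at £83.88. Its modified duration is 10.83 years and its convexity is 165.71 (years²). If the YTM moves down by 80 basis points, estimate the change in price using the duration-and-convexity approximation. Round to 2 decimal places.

Duration effect: -D_mod·Δy = -10.83 × (-0.008) = +0.086640
Convexity effect: ½·C·(Δy)² = 0.5 × 165.71 × (-0.008)² = +0.00530272
ΔP/P ≈ +0.086640 + 0.00530272 = +0.09194272
ΔP ≈ 83.88 × (+0.09194272) = +7.7121553536.

+£7.71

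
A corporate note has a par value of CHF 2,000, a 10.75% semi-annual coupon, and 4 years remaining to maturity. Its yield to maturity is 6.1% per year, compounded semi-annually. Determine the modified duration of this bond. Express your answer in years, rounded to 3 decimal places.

3.307 years

Periodic yield y = 0.0305. First find Macaulay duration:
  t   CF        PV=CF/(1+0.0305)^t    t·PV
  1       107.50       104.3183       104.3183
  2       107.50       101.2308       202.4615
  3       107.50        98.2346       294.7038
  4       107.50        95.3271       381.3085
  5       107.50        92.5057       462.5285
  6       107.50        89.7678       538.6067
  7       107.50        87.1109       609.7763
  8     2,107.50     1,657.2332    13,257.8653
  Σ                  2,325.7283    15,851.5688
P = 2,325.7283; Macaulay duration = 15,851.5688 / 2,325.7283 = 6.81574 half-year periods = 3.40787 years.
Modified duration = D_Mac / (1 + y) = 3.40787 / 1.0305 = 3.30701 years.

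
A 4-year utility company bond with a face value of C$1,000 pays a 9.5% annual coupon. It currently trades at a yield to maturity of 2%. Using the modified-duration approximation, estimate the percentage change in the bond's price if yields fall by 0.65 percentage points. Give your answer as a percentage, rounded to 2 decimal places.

Periodic yield y = 0.02. Modified duration first:
  t   CF        PV=CF/(1+0.02)^t    t·PV
  1        95.00        93.1373        93.1373
  2        95.00        91.3110       182.6221
  3        95.00        89.5206       268.5619
  4     1,095.00     1,011.6107     4,046.4430
  Σ                  1,285.5797     4,590.7642
P = 1,285.5797; D_Mac = 3.57097 yrs; D_mod = 3.57097/(1+0.02) = 3.50095 yrs.
ΔP/P ≈ -D_mod · Δy = -3.50095 × (-0.0065) = +0.022756 = +2.2756%.

+2.28%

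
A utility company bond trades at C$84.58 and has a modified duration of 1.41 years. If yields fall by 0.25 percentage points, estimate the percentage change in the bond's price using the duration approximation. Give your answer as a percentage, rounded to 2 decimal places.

Duration approximation: ΔP/P ≈ -D_mod · Δy = -1.41 × (-0.0025) = +0.003525.
As a percentage: +0.3525%.

+0.35%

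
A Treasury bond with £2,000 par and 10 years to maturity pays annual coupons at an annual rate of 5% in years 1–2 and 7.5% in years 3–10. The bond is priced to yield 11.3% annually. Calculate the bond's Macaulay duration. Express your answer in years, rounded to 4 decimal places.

Periodic yield y = 0.113. Discount each cash flow and weight by its year:
  t   CF        PV=CF/(1+0.113)^t    t·PV
  1       100.00        89.8473        89.8473
  2       100.00        80.7253       161.4506
  3       150.00       108.7942       326.3826
  4       150.00        97.7486       390.9945
  5       150.00        87.8244       439.1222
  6       150.00        78.9079       473.4472
  7       150.00        70.8966       496.2759
  8       150.00        63.6986       509.5889
  9       150.00        57.2315       515.0831
  10    2,150.00       737.0328     7,370.3280
  Σ                  1,472.7071    10,772.5202
Price P = Σ PV = 1,472.7071.
Macaulay duration = Σ(t·PV) / P = 10,772.5202 / 1,472.7071 = 7.31477 years.

7.3148 years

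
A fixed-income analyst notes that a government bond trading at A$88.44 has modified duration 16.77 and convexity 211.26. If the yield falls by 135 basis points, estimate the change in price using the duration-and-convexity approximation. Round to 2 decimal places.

Duration effect: -D_mod·Δy = -16.77 × (-0.0135) = +0.226395
Convexity effect: ½·C·(Δy)² = 0.5 × 211.26 × (-0.0135)² = +0.0192510675
ΔP/P ≈ +0.226395 + 0.0192510675 = +0.2456460675
ΔP ≈ 88.44 × (+0.2456460675) = +21.7249382097.

+A$21.72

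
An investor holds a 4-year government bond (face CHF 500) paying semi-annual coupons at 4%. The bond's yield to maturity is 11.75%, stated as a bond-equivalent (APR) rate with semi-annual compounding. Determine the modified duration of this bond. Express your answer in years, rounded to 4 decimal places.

3.4827 years

Periodic yield y = 0.05875. First find Macaulay duration:
  t   CF        PV=CF/(1+0.05875)^t    t·PV
  1        10.00         9.4451         9.4451
  2        10.00         8.9210        17.8420
  3        10.00         8.4260        25.2779
  4        10.00         7.9584        31.8336
  5        10.00         7.5168        37.5840
  6        10.00         7.0997        42.5981
  7        10.00         6.7057        46.9401
  8       510.00       323.0151     2,584.1206
  Σ                    379.0878     2,795.6415
P = 379.0878; Macaulay duration = 2,795.6415 / 379.0878 = 7.37466 half-year periods = 3.68733 years.
Modified duration = D_Mac / (1 + y) = 3.68733 / 1.05875 = 3.48272 years.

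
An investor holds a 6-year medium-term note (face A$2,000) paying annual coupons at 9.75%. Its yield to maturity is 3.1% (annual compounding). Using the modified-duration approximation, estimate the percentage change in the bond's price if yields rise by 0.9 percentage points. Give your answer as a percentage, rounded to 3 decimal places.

-4.362%

Periodic yield y = 0.031. Modified duration first:
  t   CF        PV=CF/(1+0.031)^t    t·PV
  1       195.00       189.1368       189.1368
  2       195.00       183.4498       366.8996
  3       195.00       177.9339       533.8016
  4       195.00       172.5838       690.3351
  5       195.00       167.3945       836.9727
  6     2,195.00     1,827.6058    10,965.6349
  Σ                  2,718.1046    13,582.7807
P = 2,718.1046; D_Mac = 4.99715 yrs; D_mod = 4.99715/(1+0.031) = 4.84690 yrs.
ΔP/P ≈ -D_mod · Δy = -4.84690 × (+0.009) = -0.043622 = -4.3622%.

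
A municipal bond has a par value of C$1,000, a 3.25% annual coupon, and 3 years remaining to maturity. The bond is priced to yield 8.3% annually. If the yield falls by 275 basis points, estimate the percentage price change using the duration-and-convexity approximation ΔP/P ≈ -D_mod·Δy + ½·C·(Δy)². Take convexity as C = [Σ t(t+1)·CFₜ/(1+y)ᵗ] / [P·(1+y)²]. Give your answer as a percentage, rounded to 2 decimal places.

+7.73%

With y = 0.083:
  t   CF        PV=CF/(1+0.083)^t    t·PV        t(t+1)·PV
  1        32.50        30.0092        30.0092          60.0185
  2        32.50        27.7094        55.4187         166.2561
  3     1,032.50       812.8393     2,438.5179       9,754.0715
  Σ                    870.5579     2,523.9458       9,980.3461
P = 870.5579; D_Mac = 2.89923 yrs; D_mod = 2.67703 yrs; C = 9.77442.
Duration effect: -2.67703 × (-0.0275) = +0.073618
Convexity effect: 0.5 × 9.77442 × (-0.0275)² = +0.0036960
ΔP/P ≈ +0.073618 + 0.0036960 = +0.077314 = +7.7314%.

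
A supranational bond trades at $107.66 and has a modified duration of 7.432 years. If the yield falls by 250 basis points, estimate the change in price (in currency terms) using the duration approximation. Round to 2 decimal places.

Duration approximation: ΔP/P ≈ -D_mod · Δy = -7.432 × (-0.025) = +0.185800.
ΔP ≈ 107.66 × (+0.185800) = +20.003228.

+$20.00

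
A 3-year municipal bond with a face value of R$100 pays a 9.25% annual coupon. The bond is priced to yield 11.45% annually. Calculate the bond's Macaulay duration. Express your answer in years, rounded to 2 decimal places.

Periodic yield y = 0.1145. Discount each cash flow and weight by its year:
  t   CF        PV=CF/(1+0.1145)^t    t·PV
  1         9.25         8.2997         8.2997
  2         9.25         7.4470        14.8940
  3       109.25        78.9189       236.7568
  Σ                     94.6656       259.9505
Price P = Σ PV = 94.6656.
Macaulay duration = Σ(t·PV) / P = 259.9505 / 94.6656 = 2.74599 years.

2.75 years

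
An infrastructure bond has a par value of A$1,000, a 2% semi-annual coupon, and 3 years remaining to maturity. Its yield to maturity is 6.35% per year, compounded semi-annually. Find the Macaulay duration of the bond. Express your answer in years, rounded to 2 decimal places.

2.92 years

Periodic yield y = 0.03175. Discount each cash flow and weight by its period:
  t   CF        PV=CF/(1+0.03175)^t    t·PV
  1        10.00         9.6923         9.6923
  2        10.00         9.3940        18.7880
  3        10.00         9.1049        27.3148
  4        10.00         8.8247        35.2990
  5        10.00         8.5532        42.7659
  6     1,010.00       837.2873     5,023.7239
  Σ                    882.8564     5,157.5838
Price P = Σ PV = 882.8564.
Macaulay duration = Σ(t·PV) / P = 5,157.5838 / 882.8564 = 5.84193 half-year periods.
In years: 5.84193 / 2 = 2.92096 years.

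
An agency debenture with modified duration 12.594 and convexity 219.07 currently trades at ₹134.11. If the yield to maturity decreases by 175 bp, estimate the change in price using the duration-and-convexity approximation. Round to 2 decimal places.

Duration effect: -D_mod·Δy = -12.594 × (-0.0175) = +0.220395
Convexity effect: ½·C·(Δy)² = 0.5 × 219.07 × (-0.0175)² = +0.03354509375
ΔP/P ≈ +0.220395 + 0.03354509375 = +0.25394009375
ΔP ≈ 134.11 × (+0.25394009375) = +34.0559059728125.

+₹34.06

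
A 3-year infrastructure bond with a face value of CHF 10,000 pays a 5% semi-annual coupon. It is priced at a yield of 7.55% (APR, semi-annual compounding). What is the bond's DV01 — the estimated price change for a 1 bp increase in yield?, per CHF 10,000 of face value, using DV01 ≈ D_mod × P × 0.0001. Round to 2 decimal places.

Periodic yield y = 0.03775.
  t   CF        PV=CF/(1+0.03775)^t    t·PV
  1       250.00       240.9058       240.9058
  2       250.00       232.1424       464.2849
  3       250.00       223.6978       671.0935
  4       250.00       215.5604       862.2417
  5       250.00       207.7190     1,038.5952
  6    10,250.00     8,206.6784    49,240.0702
  Σ                  9,326.7039    52,517.1913
P = 9,326.7039; D_Mac = 5.63084 half-year periods = 2.81542 yrs; D_mod = 2.71300 yrs.
DV01 ≈ 2.71300 × 9,326.7039 × 0.0001 = 2.530339.

CHF 2.53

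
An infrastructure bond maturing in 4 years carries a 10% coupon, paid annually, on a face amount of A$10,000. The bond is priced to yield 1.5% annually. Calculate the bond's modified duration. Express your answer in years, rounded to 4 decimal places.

Periodic yield y = 0.015. First find Macaulay duration:
  t   CF        PV=CF/(1+0.015)^t    t·PV
  1     1,000.00       985.2217       985.2217
  2     1,000.00       970.6617     1,941.3235
  3     1,000.00       956.3170     2,868.9510
  4    11,000.00    10,364.0265    41,456.1061
  Σ                 13,276.2270    47,251.6023
P = 13,276.2270; Macaulay duration = 47,251.6023 / 13,276.2270 = 3.55911 years.
Modified duration = D_Mac / (1 + y) = 3.55911 / 1.015 = 3.50652 years.

3.5065 years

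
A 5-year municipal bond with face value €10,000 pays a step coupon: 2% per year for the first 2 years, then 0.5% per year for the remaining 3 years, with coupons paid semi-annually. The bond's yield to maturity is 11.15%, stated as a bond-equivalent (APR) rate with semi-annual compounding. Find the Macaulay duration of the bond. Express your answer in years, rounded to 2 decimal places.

4.77 years

Periodic yield y = 0.05575. Discount each cash flow and weight by its period:
  t   CF        PV=CF/(1+0.05575)^t    t·PV
  1       100.00        94.7194        94.7194
  2       100.00        89.7176       179.4353
  3       100.00        84.9800       254.9400
  4       100.00        80.4925       321.9702
  5        25.00        19.0605        95.3026
  6        25.00        18.0540       108.3240
  7        25.00        17.1006       119.7045
  8        25.00        16.1976       129.5810
  9        25.00        15.3423       138.0806
  10   10,025.00     5,827.3819    58,273.8189
  Σ                  6,263.0465    59,715.8764
Price P = Σ PV = 6,263.0465.
Macaulay duration = Σ(t·PV) / P = 59,715.8764 / 6,263.0465 = 9.53464 half-year periods.
In years: 9.53464 / 2 = 4.76732 years.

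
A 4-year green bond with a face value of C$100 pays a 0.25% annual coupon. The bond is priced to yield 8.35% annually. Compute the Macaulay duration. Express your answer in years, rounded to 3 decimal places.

Periodic yield y = 0.0835. Discount each cash flow and weight by its year:
  t   CF        PV=CF/(1+0.0835)^t    t·PV
  1         0.25         0.2307         0.2307
  2         0.25         0.2130         0.4259
  3         0.25         0.1965         0.5896
  4       100.25        72.7392       290.9569
  Σ                     73.3795       292.2032
Price P = Σ PV = 73.3795.
Macaulay duration = Σ(t·PV) / P = 292.2032 / 73.3795 = 3.98208 years.

3.982 years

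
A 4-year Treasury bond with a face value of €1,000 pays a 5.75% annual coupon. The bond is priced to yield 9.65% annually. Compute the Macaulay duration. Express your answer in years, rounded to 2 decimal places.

Periodic yield y = 0.0965. Discount each cash flow and weight by its year:
  t   CF        PV=CF/(1+0.0965)^t    t·PV
  1        57.50        52.4396        52.4396
  2        57.50        47.8245        95.6490
  3        57.50        43.6156       130.8468
  4     1,057.50       731.5531     2,926.2122
  Σ                    875.4328     3,205.1477
Price P = Σ PV = 875.4328.
Macaulay duration = Σ(t·PV) / P = 3,205.1477 / 875.4328 = 3.66122 years.

3.66 years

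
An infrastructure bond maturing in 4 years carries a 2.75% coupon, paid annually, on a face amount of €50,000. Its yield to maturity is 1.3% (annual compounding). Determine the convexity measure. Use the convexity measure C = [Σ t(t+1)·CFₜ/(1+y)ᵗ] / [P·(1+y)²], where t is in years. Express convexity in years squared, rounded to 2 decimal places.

18.50

With y = 0.013:
  t   CF        PV=CF/(1+0.013)^t    t·PV        t(t+1)·PV
  1     1,375.00     1,357.3544     1,357.3544       2,714.7088
  2     1,375.00     1,339.9352     2,679.8705       8,039.6114
  3     1,375.00     1,322.7396     3,968.2189      15,872.8754
  4    51,375.00    48,788.1166   195,152.4666     975,762.3328
  Σ                 52,808.1459   203,157.9103   1,002,389.5285
P = 52,808.1459.
Convexity = Σ t(t+1)·PV / [P·(1+y)²] = 1,002,389.5285 / (52,808.1459 × 1.026169) = 18.49766.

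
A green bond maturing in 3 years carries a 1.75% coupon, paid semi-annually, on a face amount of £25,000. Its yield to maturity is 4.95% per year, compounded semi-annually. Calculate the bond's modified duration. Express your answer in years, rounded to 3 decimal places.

Periodic yield y = 0.02475. First find Macaulay duration:
  t   CF        PV=CF/(1+0.02475)^t    t·PV
  1       218.75       213.4667       213.4667
  2       218.75       208.3110       416.6220
  3       218.75       203.2798       609.8395
  4       218.75       198.3702       793.4807
  5       218.75       193.5791       967.8954
  6    25,218.75    21,777.8998   130,667.3986
  Σ                 22,794.9065   133,668.7028
P = 22,794.9065; Macaulay duration = 133,668.7028 / 22,794.9065 = 5.86397 half-year periods = 2.93199 years.
Modified duration = D_Mac / (1 + y) = 2.93199 / 1.02475 = 2.86117 years.

2.861 years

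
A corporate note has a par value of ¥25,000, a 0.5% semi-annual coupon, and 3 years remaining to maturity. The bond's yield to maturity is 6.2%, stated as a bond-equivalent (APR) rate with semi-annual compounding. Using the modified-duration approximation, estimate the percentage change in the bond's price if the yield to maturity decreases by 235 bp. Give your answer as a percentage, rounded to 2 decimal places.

+6.79%

Periodic yield y = 0.031. Modified duration first:
  t   CF        PV=CF/(1+0.031)^t    t·PV
  1        62.50        60.6208        60.6208
  2        62.50        58.7980       117.5960
  3        62.50        57.0301       171.0903
  4        62.50        55.3153       221.2612
  5        62.50        53.6521       268.2605
  6    25,062.50    20,867.5949   125,205.5697
  Σ                 21,153.0112   126,044.3985
P = 21,153.0112; D_Mac = 5.95870 half-year periods = 2.97935 yrs; D_mod = 2.97935/(1+0.031) = 2.88977 yrs.
ΔP/P ≈ -D_mod · Δy = -2.88977 × (-0.0235) = +0.067910 = +6.7910%.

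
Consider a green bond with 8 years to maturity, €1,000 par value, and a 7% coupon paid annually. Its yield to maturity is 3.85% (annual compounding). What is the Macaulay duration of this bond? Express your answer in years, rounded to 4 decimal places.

6.5547 years

Periodic yield y = 0.0385. Discount each cash flow and weight by its year:
  t   CF        PV=CF/(1+0.0385)^t    t·PV
  1        70.00        67.4049        67.4049
  2        70.00        64.9060       129.8121
  3        70.00        62.4998       187.4994
  4        70.00        60.1828       240.7310
  5        70.00        57.9516       289.7581
  6        70.00        55.8032       334.8191
  7        70.00        53.7344       376.1409
  8     1,070.00       790.9186     6,327.3485
  Σ                  1,213.4013     7,953.5140
Price P = Σ PV = 1,213.4013.
Macaulay duration = Σ(t·PV) / P = 7,953.5140 / 1,213.4013 = 6.55473 years.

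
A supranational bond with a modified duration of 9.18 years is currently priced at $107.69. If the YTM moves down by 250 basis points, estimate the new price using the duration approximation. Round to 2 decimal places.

$132.40

Duration approximation: ΔP/P ≈ -D_mod · Δy = -9.18 × (-0.025) = +0.229500.
New price ≈ 107.69 × (1 + 0.229500) = 132.404855.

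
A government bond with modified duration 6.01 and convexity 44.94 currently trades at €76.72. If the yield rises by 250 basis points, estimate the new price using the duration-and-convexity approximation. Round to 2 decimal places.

€66.27

Duration effect: -D_mod·Δy = -6.01 × (+0.025) = -0.150250
Convexity effect: ½·C·(Δy)² = 0.5 × 44.94 × (0.025)² = +0.01404375
ΔP/P ≈ -0.150250 + 0.01404375 = -0.13620625
New price ≈ 76.72 × (1 - 0.13620625) = 66.2702565.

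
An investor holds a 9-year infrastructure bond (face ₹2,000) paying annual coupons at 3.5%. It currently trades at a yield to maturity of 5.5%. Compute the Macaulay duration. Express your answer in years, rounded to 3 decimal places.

Periodic yield y = 0.055. Discount each cash flow and weight by its year:
  t   CF        PV=CF/(1+0.055)^t    t·PV
  1        70.00        66.3507        66.3507
  2        70.00        62.8917       125.7833
  3        70.00        59.6130       178.8389
  4        70.00        56.5052       226.0207
  5        70.00        53.5594       267.7970
  6        70.00        50.7672       304.6032
  7        70.00        48.1206       336.8440
  8        70.00        45.6119       364.8954
  9     2,070.00     1,278.4926    11,506.4331
  Σ                  1,721.9122    13,377.5664
Price P = Σ PV = 1,721.9122.
Macaulay duration = Σ(t·PV) / P = 13,377.5664 / 1,721.9122 = 7.76902 years.

7.769 years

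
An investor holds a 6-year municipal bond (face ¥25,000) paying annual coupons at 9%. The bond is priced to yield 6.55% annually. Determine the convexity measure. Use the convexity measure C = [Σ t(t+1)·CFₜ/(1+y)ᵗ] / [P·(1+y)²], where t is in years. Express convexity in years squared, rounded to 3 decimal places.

With y = 0.0655:
  t   CF        PV=CF/(1+0.0655)^t    t·PV        t(t+1)·PV
  1     2,250.00     2,111.6847     2,111.6847       4,223.3693
  2     2,250.00     1,981.8720     3,963.7441      11,891.2322
  3     2,250.00     1,860.0395     5,580.1184      22,320.4734
  4     2,250.00     1,745.6963     6,982.7854      34,913.9268
  5     2,250.00     1,638.3823     8,191.9115      49,151.4690
  6    27,250.00    18,622.8344   111,737.0066     782,159.0464
  Σ                 27,960.5092   138,567.2506     904,659.5173
P = 27,960.5092.
Convexity = Σ t(t+1)·PV / [P·(1+y)²] = 904,659.5173 / (27,960.5092 × 1.135290) = 28.49923.

28.499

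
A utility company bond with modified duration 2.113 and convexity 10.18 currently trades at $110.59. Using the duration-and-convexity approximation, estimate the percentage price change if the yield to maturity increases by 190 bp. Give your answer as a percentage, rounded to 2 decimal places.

Duration effect: -D_mod·Δy = -2.113 × (+0.019) = -0.040147
Convexity effect: ½·C·(Δy)² = 0.5 × 10.18 × (0.019)² = +0.00183749
ΔP/P ≈ -0.040147 + 0.00183749 = -0.03830951
= -3.830951%.

-3.83%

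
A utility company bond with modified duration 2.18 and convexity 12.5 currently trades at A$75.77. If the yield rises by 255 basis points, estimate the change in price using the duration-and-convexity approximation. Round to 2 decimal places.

-A$3.90

Duration effect: -D_mod·Δy = -2.18 × (+0.0255) = -0.055590
Convexity effect: ½·C·(Δy)² = 0.5 × 12.5 × (0.0255)² = +0.0040640625
ΔP/P ≈ -0.055590 + 0.0040640625 = -0.0515259375
ΔP ≈ 75.77 × (-0.0515259375) = -3.904120284375.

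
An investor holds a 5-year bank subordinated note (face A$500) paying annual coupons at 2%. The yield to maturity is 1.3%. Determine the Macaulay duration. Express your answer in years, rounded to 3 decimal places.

4.811 years

Periodic yield y = 0.013. Discount each cash flow and weight by its year:
  t   CF        PV=CF/(1+0.013)^t    t·PV
  1        10.00         9.8717         9.8717
  2        10.00         9.7450        19.4900
  3        10.00         9.6199        28.8598
  4        10.00         9.4965        37.9859
  5       510.00       478.1046     2,390.5231
  Σ                    516.8377     2,486.7304
Price P = Σ PV = 516.8377.
Macaulay duration = Σ(t·PV) / P = 2,486.7304 / 516.8377 = 4.81143 years.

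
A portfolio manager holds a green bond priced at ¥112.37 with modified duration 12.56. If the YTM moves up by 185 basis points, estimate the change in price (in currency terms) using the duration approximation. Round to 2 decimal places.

Duration approximation: ΔP/P ≈ -D_mod · Δy = -12.56 × (+0.0185) = -0.232360.
ΔP ≈ 112.37 × (-0.232360) = -26.1102932.

-¥26.11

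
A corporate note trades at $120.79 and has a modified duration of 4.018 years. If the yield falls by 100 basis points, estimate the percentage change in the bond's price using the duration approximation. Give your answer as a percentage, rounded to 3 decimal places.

Duration approximation: ΔP/P ≈ -D_mod · Δy = -4.018 × (-0.01) = +0.040180.
As a percentage: +4.0180%.

+4.018%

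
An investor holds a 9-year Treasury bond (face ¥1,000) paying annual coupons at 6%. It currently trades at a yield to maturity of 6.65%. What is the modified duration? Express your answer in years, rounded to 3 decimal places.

6.718 years

Periodic yield y = 0.0665. First find Macaulay duration:
  t   CF        PV=CF/(1+0.0665)^t    t·PV
  1        60.00        56.2588        56.2588
  2        60.00        52.7509       105.5017
  3        60.00        49.4617       148.3850
  4        60.00        46.3776       185.5102
  5        60.00        43.4857       217.4287
  6        60.00        40.7743       244.6456
  7        60.00        38.2318       267.6229
  8        60.00        35.8480       286.7836
  9     1,060.00       593.8245     5,344.4207
  Σ                    957.0132     6,856.5572
P = 957.0132; Macaulay duration = 6,856.5572 / 957.0132 = 7.16454 years.
Modified duration = D_Mac / (1 + y) = 7.16454 / 1.0665 = 6.71780 years.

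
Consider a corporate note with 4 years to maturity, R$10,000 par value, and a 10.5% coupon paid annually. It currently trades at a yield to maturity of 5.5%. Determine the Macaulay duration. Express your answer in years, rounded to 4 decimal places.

Periodic yield y = 0.055. Discount each cash flow and weight by its year:
  t   CF        PV=CF/(1+0.055)^t    t·PV
  1     1,050.00       995.2607       995.2607
  2     1,050.00       943.3750     1,886.7501
  3     1,050.00       894.1943     2,682.5830
  4    11,050.00     8,919.7450    35,678.9801
  Σ                 11,752.5751    41,243.5738
Price P = Σ PV = 11,752.5751.
Macaulay duration = Σ(t·PV) / P = 41,243.5738 / 11,752.5751 = 3.50932 years.

3.5093 years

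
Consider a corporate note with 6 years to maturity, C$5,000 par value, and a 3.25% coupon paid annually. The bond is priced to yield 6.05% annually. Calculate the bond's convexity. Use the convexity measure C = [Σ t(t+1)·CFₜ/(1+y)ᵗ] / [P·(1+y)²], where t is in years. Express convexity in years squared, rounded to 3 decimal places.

33.283

With y = 0.0605:
  t   CF        PV=CF/(1+0.0605)^t    t·PV        t(t+1)·PV
  1       162.50       153.2296       153.2296         306.4592
  2       162.50       144.4881       288.9762         866.9285
  3       162.50       136.2452       408.7357       1,634.9429
  4       162.50       128.4726       513.8906       2,569.4529
  5       162.50       121.1435       605.7173       3,634.3040
  6     5,162.50     3,629.0757    21,774.4542     152,421.1795
  Σ                  4,312.6547    23,745.0036     161,433.2670
P = 4,312.6547.
Convexity = Σ t(t+1)·PV / [P·(1+y)²] = 161,433.2670 / (4,312.6547 × 1.124660) = 33.28335.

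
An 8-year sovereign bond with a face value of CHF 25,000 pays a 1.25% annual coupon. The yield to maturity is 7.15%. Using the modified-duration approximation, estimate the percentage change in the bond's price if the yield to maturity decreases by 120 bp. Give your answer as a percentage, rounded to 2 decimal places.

+8.47%

Periodic yield y = 0.0715. Modified duration first:
  t   CF        PV=CF/(1+0.0715)^t    t·PV
  1       312.50       291.6472       291.6472
  2       312.50       272.1859       544.3719
  3       312.50       254.0233       762.0698
  4       312.50       237.0726       948.2903
  5       312.50       221.2530     1,106.2649
  6       312.50       206.4890     1,238.9341
  7       312.50       192.7102     1,348.9717
  8    25,312.50    14,567.9230   116,543.3841
  Σ                 16,243.3043   122,783.9340
P = 16,243.3043; D_Mac = 7.55905 yrs; D_mod = 7.55905/(1+0.0715) = 7.05464 yrs.
ΔP/P ≈ -D_mod · Δy = -7.05464 × (-0.012) = +0.084656 = +8.4656%.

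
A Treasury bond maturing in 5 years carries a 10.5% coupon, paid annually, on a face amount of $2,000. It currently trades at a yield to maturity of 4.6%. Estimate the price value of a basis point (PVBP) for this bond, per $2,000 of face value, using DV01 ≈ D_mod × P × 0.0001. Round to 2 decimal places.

Periodic yield y = 0.046.
  t   CF        PV=CF/(1+0.046)^t    t·PV
  1       210.00       200.7648       200.7648
  2       210.00       191.9358       383.8715
  3       210.00       183.4950       550.4850
  4       210.00       175.4254       701.7017
  5     2,210.00     1,764.9559     8,824.7794
  Σ                  2,516.5769    10,661.6025
P = 2,516.5769; D_Mac = 4.23655 yrs; D_mod = 4.05024 yrs.
DV01 ≈ 4.05024 × 2,516.5769 × 0.0001 = 1.019274.

$1.02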